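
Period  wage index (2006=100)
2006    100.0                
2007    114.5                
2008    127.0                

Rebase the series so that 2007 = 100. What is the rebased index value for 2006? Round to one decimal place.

87.3

Rebased(2006) = 100.0 / 114.5 × 100 = 87.3362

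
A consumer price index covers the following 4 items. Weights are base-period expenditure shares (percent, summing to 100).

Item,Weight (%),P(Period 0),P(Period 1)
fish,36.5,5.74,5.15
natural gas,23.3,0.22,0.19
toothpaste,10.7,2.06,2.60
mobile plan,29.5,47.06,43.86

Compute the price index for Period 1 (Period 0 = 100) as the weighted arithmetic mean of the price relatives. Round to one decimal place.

fish: 36.5 × (5.15/5.74) = 36.5 × 0.897213 = 32.7483
natural gas: 23.3 × (0.19/0.22) = 23.3 × 0.863636 = 20.1227
toothpaste: 10.7 × (2.60/2.06) = 10.7 × 1.262136 = 13.5049
mobile plan: 29.5 × (43.86/47.06) = 29.5 × 0.932002 = 27.4941
Index = Σ wᵢ·(p₁ᵢ/p₀ᵢ) = 32.7483 + 20.1227 + 13.5049 + 27.4941 = 93.8699

93.9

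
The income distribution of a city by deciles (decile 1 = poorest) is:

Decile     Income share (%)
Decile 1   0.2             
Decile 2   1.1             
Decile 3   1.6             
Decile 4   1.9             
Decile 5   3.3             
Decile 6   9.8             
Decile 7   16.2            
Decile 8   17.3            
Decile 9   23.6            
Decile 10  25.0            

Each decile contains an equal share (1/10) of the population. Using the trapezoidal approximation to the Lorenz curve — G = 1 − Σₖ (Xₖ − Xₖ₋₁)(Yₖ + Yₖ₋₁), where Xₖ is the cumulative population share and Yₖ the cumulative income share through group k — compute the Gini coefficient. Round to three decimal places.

0.509

Cumulative income shares Yₖ: 0.0020, 0.0130, 0.0290, 0.0480, 0.0810, 0.1790, 0.3410, 0.5140, 0.7500, 1.0000
Σ (Xₖ−Xₖ₋₁)(Yₖ+Yₖ₋₁) = (1/10)(0.0020+0.0000) + (1/10)(0.0130+0.0020) + (1/10)(0.0290+0.0130) + (1/10)(0.0480+0.0290) + (1/10)(0.0810+0.0480) + (1/10)(0.1790+0.0810) + (1/10)(0.3410+0.1790) + (1/10)(0.5140+0.3410) + (1/10)(0.7500+0.5140) + (1/10)(1.0000+0.7500)
  = 0.0002 + 0.0015 + 0.0042 + 0.0077 + 0.0129 + 0.0260 + 0.0520 + 0.0855 + 0.1264 + 0.1750 = 0.4914
G = 1 − 0.4914 = 0.5086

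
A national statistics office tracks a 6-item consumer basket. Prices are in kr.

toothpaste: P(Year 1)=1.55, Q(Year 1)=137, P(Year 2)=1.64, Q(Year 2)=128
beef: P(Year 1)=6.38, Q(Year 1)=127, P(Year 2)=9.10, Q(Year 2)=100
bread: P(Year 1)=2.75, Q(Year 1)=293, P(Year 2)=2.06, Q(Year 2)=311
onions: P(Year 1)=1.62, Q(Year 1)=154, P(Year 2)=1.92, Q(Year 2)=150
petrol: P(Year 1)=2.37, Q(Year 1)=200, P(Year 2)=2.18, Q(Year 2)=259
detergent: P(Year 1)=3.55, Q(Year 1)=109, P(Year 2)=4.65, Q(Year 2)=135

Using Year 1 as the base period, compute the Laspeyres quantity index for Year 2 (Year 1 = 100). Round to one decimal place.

Laspeyres quantity index uses base-period prices as weights.
ΣP(Year 1)·Q(Year 2) = 1.55×128 + 6.38×100 + 2.75×311 + 1.62×150 + 2.37×259 + 3.55×135 = 198.4 + 638 + 855.25 + 243 + 613.83 + 479.25 = 3027.73
ΣP(Year 1)·Q(Year 1) = 1.55×137 + 6.38×127 + 2.75×293 + 1.62×154 + 2.37×200 + 3.55×109 = 212.35 + 810.26 + 805.75 + 249.48 + 474 + 386.95 = 2938.79
Index = 3027.73 / 2938.79 × 100 = 103.0264

103.0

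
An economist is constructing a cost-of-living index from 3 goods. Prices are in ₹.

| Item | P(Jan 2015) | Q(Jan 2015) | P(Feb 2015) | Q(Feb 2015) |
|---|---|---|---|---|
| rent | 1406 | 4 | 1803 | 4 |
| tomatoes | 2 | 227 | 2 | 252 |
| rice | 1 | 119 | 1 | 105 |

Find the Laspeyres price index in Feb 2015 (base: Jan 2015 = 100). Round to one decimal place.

Laspeyres price index uses base-period quantities as weights.
ΣP(Feb 2015)·Q(Jan 2015) = 1803×4 + 2×227 + 1×119 = 7212 + 454 + 119 = 7785
ΣP(Jan 2015)·Q(Jan 2015) = 1406×4 + 2×227 + 1×119 = 5624 + 454 + 119 = 6197
Index = 7785 / 6197 × 100 = 125.6253

125.6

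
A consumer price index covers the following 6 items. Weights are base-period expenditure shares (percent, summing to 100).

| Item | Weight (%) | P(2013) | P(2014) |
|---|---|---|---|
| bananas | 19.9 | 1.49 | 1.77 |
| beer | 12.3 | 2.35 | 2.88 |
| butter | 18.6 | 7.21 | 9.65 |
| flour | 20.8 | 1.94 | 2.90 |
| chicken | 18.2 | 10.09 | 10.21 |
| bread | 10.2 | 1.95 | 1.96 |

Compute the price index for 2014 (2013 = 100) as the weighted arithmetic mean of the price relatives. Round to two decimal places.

123.37

bananas: 19.9 × (1.77/1.49) = 19.9 × 1.187919 = 23.6396
beer: 12.3 × (2.88/2.35) = 12.3 × 1.225532 = 15.0740
butter: 18.6 × (9.65/7.21) = 18.6 × 1.338419 = 24.8946
flour: 20.8 × (2.90/1.94) = 20.8 × 1.494845 = 31.0928
chicken: 18.2 × (10.21/10.09) = 18.2 × 1.011893 = 18.4165
bread: 10.2 × (1.96/1.95) = 10.2 × 1.005128 = 10.2523
Index = Σ wᵢ·(p₁ᵢ/p₀ᵢ) = 23.6396 + 15.0740 + 24.8946 + 31.0928 + 18.4165 + 10.2523 = 123.3698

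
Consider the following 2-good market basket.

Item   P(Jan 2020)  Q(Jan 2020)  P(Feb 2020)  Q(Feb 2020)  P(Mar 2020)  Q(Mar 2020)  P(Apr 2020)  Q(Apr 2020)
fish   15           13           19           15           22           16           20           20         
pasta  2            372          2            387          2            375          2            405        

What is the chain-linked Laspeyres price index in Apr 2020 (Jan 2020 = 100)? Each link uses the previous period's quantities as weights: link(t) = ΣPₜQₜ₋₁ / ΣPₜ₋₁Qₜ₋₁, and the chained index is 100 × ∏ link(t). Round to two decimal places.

106.83

Link Jan 2020→Feb 2020:
ΣP(Feb 2020)Q(Jan 2020) = 19×13 + 2×372 = 247 + 744 = 991
ΣP(Jan 2020)Q(Jan 2020) = 15×13 + 2×372 = 195 + 744 = 939
link = 991/939 = 1.055378
Link Feb 2020→Mar 2020:
ΣP(Mar 2020)Q(Feb 2020) = 22×15 + 2×387 = 330 + 774 = 1104
ΣP(Feb 2020)Q(Feb 2020) = 19×15 + 2×387 = 285 + 774 = 1059
link = 1104/1059 = 1.042493
Link Mar 2020→Apr 2020:
ΣP(Apr 2020)Q(Mar 2020) = 20×16 + 2×375 = 320 + 750 = 1070
ΣP(Mar 2020)Q(Mar 2020) = 22×16 + 2×375 = 352 + 750 = 1102
link = 1070/1102 = 0.970962
Chained index = 100 × 1.055378 × 1.042493 × 0.970962 = 106.8276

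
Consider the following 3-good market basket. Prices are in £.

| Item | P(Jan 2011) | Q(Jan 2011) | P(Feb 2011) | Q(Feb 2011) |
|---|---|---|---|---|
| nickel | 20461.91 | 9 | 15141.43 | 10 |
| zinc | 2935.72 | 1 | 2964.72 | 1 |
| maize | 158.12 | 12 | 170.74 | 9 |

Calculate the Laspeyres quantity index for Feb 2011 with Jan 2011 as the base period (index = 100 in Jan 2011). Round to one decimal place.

110.6

Laspeyres quantity index uses base-period prices as weights.
ΣP(Jan 2011)·Q(Feb 2011) = 20461.91×10 + 2935.72×1 + 158.12×9 = 204619.1 + 2935.72 + 1423.08 = 208977.9
ΣP(Jan 2011)·Q(Jan 2011) = 20461.91×9 + 2935.72×1 + 158.12×12 = 184157.19 + 2935.72 + 1897.44 = 188990.35
Index = 208977.9 / 188990.35 × 100 = 110.5760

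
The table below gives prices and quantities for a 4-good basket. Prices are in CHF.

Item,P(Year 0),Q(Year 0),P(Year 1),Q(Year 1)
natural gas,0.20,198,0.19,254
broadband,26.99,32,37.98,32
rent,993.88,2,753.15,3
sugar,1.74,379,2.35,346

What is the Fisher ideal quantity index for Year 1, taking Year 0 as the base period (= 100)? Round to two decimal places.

122.68

Laspeyres component (base-period weights):
ΣP(Year 0)Q(Year 1) = 0.20×254 + 26.99×32 + 993.88×3 + 1.74×346 = 50.8 + 863.68 + 2981.64 + 602.04 = 4498.16
ΣP(Year 0)Q(Year 0) = 0.20×198 + 26.99×32 + 993.88×2 + 1.74×379 = 39.6 + 863.68 + 1987.76 + 659.46 = 3550.5
L = 4498.16 / 3550.5 × 100 = 126.6909
Paasche component (current-period weights):
ΣP(Year 1)Q(Year 1) = 0.19×254 + 37.98×32 + 753.15×3 + 2.35×346 = 48.26 + 1215.36 + 2259.45 + 813.1 = 4336.17
ΣP(Year 1)Q(Year 0) = 0.19×198 + 37.98×32 + 753.15×2 + 2.35×379 = 37.62 + 1215.36 + 1506.3 + 890.65 = 3649.93
P = 4336.17 / 3649.93 × 100 = 118.8015
Fisher = √(L × P) = √(126.6909 × 118.8015) = 122.6828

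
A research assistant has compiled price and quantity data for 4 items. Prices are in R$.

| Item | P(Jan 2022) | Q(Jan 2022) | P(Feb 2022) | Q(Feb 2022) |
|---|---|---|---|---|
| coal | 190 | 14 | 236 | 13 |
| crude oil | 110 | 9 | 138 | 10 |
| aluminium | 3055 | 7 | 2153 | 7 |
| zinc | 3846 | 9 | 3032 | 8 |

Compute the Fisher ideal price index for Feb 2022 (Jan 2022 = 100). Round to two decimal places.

Laspeyres component (base-period weights):
ΣP(Feb 2022)Q(Jan 2022) = 236×14 + 138×9 + 2153×7 + 3032×9 = 3304 + 1242 + 15071 + 27288 = 46905
ΣP(Jan 2022)Q(Jan 2022) = 190×14 + 110×9 + 3055×7 + 3846×9 = 2660 + 990 + 21385 + 34614 = 59649
L = 46905 / 59649 × 100 = 78.6350
Paasche component (current-period weights):
ΣP(Feb 2022)Q(Feb 2022) = 236×13 + 138×10 + 2153×7 + 3032×8 = 3068 + 1380 + 15071 + 24256 = 43775
ΣP(Jan 2022)Q(Feb 2022) = 190×13 + 110×10 + 3055×7 + 3846×8 = 2470 + 1100 + 21385 + 30768 = 55723
P = 43775 / 55723 × 100 = 78.5582
Fisher = √(L × P) = √(78.6350 × 78.5582) = 78.5966

78.60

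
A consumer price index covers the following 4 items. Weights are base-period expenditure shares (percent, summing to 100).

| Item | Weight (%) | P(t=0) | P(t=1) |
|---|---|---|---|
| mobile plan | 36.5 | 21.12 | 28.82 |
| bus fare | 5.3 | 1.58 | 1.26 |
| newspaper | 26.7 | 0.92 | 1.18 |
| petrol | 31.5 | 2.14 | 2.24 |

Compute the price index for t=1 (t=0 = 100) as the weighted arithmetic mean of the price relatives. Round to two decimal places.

121.25

mobile plan: 36.5 × (28.82/21.12) = 36.5 × 1.364583 = 49.8073
bus fare: 5.3 × (1.26/1.58) = 5.3 × 0.797468 = 4.2266
newspaper: 26.7 × (1.18/0.92) = 26.7 × 1.282609 = 34.2457
petrol: 31.5 × (2.24/2.14) = 31.5 × 1.046729 = 32.9720
Index = Σ wᵢ·(p₁ᵢ/p₀ᵢ) = 49.8073 + 4.2266 + 34.2457 + 32.9720 = 121.2515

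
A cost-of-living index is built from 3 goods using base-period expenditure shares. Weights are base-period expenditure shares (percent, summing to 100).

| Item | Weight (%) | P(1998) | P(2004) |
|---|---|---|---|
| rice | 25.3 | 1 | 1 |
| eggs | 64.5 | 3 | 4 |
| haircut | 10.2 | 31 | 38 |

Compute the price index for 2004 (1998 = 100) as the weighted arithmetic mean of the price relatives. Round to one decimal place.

rice: 25.3 × (1/1) = 25.3 × 1.000000 = 25.3000
eggs: 64.5 × (4/3) = 64.5 × 1.333333 = 86.0000
haircut: 10.2 × (38/31) = 10.2 × 1.225806 = 12.5032
Index = Σ wᵢ·(p₁ᵢ/p₀ᵢ) = 25.3000 + 86.0000 + 12.5032 = 123.8032

123.8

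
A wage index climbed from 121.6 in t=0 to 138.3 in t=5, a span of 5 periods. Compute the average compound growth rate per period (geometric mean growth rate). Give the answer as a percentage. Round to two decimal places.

2.61%

Growth factor = (138.3/121.6)^(1/5) = (1.137336)^(1/5) = 1.026072
Growth rate = 1.026072 − 1 = 0.026072 = 2.6072%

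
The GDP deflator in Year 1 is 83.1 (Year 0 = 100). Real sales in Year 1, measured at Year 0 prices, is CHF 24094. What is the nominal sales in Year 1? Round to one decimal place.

Nominal = Real × (Index/100) = 24094 × (83.1/100)
        = 24094 × 0.831 = 20022.1140

20022.1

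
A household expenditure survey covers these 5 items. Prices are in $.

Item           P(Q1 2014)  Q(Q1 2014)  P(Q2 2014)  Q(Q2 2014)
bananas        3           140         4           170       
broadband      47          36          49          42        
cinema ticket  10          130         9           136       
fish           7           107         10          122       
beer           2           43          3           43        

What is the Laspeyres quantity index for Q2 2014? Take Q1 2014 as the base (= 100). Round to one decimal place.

112.6

Laspeyres quantity index uses base-period prices as weights.
ΣP(Q1 2014)·Q(Q2 2014) = 3×170 + 47×42 + 10×136 + 7×122 + 2×43 = 510 + 1974 + 1360 + 854 + 86 = 4784
ΣP(Q1 2014)·Q(Q1 2014) = 3×140 + 47×36 + 10×130 + 7×107 + 2×43 = 420 + 1692 + 1300 + 749 + 86 = 4247
Index = 4784 / 4247 × 100 = 112.6442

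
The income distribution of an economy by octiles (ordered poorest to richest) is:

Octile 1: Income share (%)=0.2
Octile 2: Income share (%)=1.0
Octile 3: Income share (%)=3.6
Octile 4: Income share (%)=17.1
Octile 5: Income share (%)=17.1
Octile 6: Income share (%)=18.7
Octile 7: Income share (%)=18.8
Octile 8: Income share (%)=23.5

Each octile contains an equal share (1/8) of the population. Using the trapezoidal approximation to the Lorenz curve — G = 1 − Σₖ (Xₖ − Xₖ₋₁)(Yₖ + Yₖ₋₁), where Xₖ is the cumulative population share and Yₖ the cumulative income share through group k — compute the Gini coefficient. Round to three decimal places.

Cumulative income shares Yₖ: 0.0020, 0.0120, 0.0480, 0.2190, 0.3900, 0.5770, 0.7650, 1.0000
Σ (Xₖ−Xₖ₋₁)(Yₖ+Yₖ₋₁) = (1/8)(0.0020+0.0000) + (1/8)(0.0120+0.0020) + (1/8)(0.0480+0.0120) + (1/8)(0.2190+0.0480) + (1/8)(0.3900+0.2190) + (1/8)(0.5770+0.3900) + (1/8)(0.7650+0.5770) + (1/8)(1.0000+0.7650)
  = 0.0003 + 0.0018 + 0.0075 + 0.0334 + 0.0761 + 0.1209 + 0.1677 + 0.2206 = 0.6282
G = 1 − 0.6282 = 0.3718

0.372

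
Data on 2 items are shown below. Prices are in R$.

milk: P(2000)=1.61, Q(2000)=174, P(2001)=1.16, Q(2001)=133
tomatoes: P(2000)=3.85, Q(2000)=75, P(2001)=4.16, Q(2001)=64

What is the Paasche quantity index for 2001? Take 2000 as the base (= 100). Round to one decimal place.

81.8

Paasche quantity index uses current-period prices as weights.
ΣP(2001)·Q(2001) = 1.16×133 + 4.16×64 = 154.28 + 266.24 = 420.52
ΣP(2001)·Q(2000) = 1.16×174 + 4.16×75 = 201.84 + 312 = 513.84
Index = 420.52 / 513.84 × 100 = 81.8387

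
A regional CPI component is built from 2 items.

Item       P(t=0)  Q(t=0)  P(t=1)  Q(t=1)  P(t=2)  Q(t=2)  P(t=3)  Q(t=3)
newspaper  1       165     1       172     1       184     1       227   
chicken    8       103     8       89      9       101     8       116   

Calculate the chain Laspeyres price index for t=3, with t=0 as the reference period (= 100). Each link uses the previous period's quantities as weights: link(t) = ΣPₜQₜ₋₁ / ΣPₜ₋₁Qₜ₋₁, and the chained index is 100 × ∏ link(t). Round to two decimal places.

Link t=0→t=1:
ΣP(t=1)Q(t=0) = 1×165 + 8×103 = 165 + 824 = 989
ΣP(t=0)Q(t=0) = 1×165 + 8×103 = 165 + 824 = 989
link = 989/989 = 1.000000
Link t=1→t=2:
ΣP(t=2)Q(t=1) = 1×172 + 9×89 = 172 + 801 = 973
ΣP(t=1)Q(t=1) = 1×172 + 8×89 = 172 + 712 = 884
link = 973/884 = 1.100679
Link t=2→t=3:
ΣP(t=3)Q(t=2) = 1×184 + 8×101 = 184 + 808 = 992
ΣP(t=2)Q(t=2) = 1×184 + 9×101 = 184 + 909 = 1093
link = 992/1093 = 0.907594
Chained index = 100 × 1.000000 × 1.100679 × 0.907594 = 99.8969

99.90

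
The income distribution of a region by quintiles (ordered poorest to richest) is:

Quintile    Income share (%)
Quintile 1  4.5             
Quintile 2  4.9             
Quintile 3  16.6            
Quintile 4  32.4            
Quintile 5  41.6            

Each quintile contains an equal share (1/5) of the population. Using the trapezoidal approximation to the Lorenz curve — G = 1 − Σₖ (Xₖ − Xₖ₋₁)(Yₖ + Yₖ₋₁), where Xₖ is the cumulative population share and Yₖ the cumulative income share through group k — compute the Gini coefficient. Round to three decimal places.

Cumulative income shares Yₖ: 0.0450, 0.0940, 0.2600, 0.5840, 1.0000
Σ (Xₖ−Xₖ₋₁)(Yₖ+Yₖ₋₁) = (1/5)(0.0450+0.0000) + (1/5)(0.0940+0.0450) + (1/5)(0.2600+0.0940) + (1/5)(0.5840+0.2600) + (1/5)(1.0000+0.5840)
  = 0.0090 + 0.0278 + 0.0708 + 0.1688 + 0.3168 = 0.5932
G = 1 − 0.5932 = 0.4068

0.407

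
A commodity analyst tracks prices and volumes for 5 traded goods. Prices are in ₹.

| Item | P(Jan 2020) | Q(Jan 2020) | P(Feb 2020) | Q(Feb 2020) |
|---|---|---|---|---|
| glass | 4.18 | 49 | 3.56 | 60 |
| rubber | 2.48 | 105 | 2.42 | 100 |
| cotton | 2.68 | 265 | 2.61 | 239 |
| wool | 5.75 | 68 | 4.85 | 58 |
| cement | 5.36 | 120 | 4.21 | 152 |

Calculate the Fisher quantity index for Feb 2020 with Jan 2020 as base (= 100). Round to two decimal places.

Laspeyres component (base-period weights):
ΣP(Jan 2020)Q(Feb 2020) = 4.18×60 + 2.48×100 + 2.68×239 + 5.75×58 + 5.36×152 = 250.8 + 248 + 640.52 + 333.5 + 814.72 = 2287.54
ΣP(Jan 2020)Q(Jan 2020) = 4.18×49 + 2.48×105 + 2.68×265 + 5.75×68 + 5.36×120 = 204.82 + 260.4 + 710.2 + 391 + 643.2 = 2209.62
L = 2287.54 / 2209.62 × 100 = 103.5264
Paasche component (current-period weights):
ΣP(Feb 2020)Q(Feb 2020) = 3.56×60 + 2.42×100 + 2.61×239 + 4.85×58 + 4.21×152 = 213.6 + 242 + 623.79 + 281.3 + 639.92 = 2000.61
ΣP(Feb 2020)Q(Jan 2020) = 3.56×49 + 2.42×105 + 2.61×265 + 4.85×68 + 4.21×120 = 174.44 + 254.1 + 691.65 + 329.8 + 505.2 = 1955.19
P = 2000.61 / 1955.19 × 100 = 102.3230
Fisher = √(L × P) = √(103.5264 × 102.3230) = 102.9230

102.92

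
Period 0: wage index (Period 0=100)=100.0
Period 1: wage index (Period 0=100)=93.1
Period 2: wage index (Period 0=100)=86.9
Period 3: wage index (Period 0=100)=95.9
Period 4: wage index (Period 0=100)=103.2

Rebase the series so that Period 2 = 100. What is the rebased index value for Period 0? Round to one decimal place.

Rebased(Period 0) = 100.0 / 86.9 × 100 = 115.0748

115.1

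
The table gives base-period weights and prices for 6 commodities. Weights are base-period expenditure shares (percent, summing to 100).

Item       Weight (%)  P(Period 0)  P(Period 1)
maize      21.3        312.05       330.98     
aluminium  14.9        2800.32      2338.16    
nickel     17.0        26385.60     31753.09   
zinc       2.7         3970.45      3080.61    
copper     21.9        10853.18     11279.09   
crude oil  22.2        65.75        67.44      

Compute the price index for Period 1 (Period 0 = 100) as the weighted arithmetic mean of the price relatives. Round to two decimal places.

maize: 21.3 × (330.98/312.05) = 21.3 × 1.060663 = 22.5921
aluminium: 14.9 × (2338.16/2800.32) = 14.9 × 0.834962 = 12.4409
nickel: 17.0 × (31753.09/26385.60) = 17.0 × 1.203425 = 20.4582
zinc: 2.7 × (3080.61/3970.45) = 2.7 × 0.775884 = 2.0949
copper: 21.9 × (11279.09/10853.18) = 21.9 × 1.039243 = 22.7594
crude oil: 22.2 × (67.44/65.75) = 22.2 × 1.025703 = 22.7706
Index = Σ wᵢ·(p₁ᵢ/p₀ᵢ) = 22.5921 + 12.4409 + 20.4582 + 2.0949 + 22.7594 + 22.7706 = 103.1162

103.12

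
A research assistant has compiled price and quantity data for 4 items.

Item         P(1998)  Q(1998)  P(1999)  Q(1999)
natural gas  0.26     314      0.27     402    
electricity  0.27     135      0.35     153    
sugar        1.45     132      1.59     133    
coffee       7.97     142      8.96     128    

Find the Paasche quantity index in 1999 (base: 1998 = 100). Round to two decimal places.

Paasche quantity index uses current-period prices as weights.
ΣP(1999)·Q(1999) = 0.27×402 + 0.35×153 + 1.59×133 + 8.96×128 = 108.54 + 53.55 + 211.47 + 1146.88 = 1520.44
ΣP(1999)·Q(1998) = 0.27×314 + 0.35×135 + 1.59×132 + 8.96×142 = 84.78 + 47.25 + 209.88 + 1272.32 = 1614.23
Index = 1520.44 / 1614.23 × 100 = 94.1898

94.19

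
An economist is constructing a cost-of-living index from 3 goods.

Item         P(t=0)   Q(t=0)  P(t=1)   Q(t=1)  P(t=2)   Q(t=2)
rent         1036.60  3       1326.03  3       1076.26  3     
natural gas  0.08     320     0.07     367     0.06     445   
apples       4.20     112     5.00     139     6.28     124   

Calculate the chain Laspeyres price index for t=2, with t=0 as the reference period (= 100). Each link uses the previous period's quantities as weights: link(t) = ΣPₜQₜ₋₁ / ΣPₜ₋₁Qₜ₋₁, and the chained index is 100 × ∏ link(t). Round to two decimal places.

Link t=0→t=1:
ΣP(t=1)Q(t=0) = 1326.03×3 + 0.07×320 + 5.00×112 = 3978.09 + 22.4 + 560 = 4560.49
ΣP(t=0)Q(t=0) = 1036.60×3 + 0.08×320 + 4.20×112 = 3109.8 + 25.6 + 470.4 = 3605.8
link = 4560.49/3605.8 = 1.264765
Link t=1→t=2:
ΣP(t=2)Q(t=1) = 1076.26×3 + 0.06×367 + 6.28×139 = 3228.78 + 22.02 + 872.92 = 4123.72
ΣP(t=1)Q(t=1) = 1326.03×3 + 0.07×367 + 5.00×139 = 3978.09 + 25.69 + 695 = 4698.78
link = 4123.72/4698.78 = 0.877615
Chained index = 100 × 1.264765 × 0.877615 = 110.9977

111.00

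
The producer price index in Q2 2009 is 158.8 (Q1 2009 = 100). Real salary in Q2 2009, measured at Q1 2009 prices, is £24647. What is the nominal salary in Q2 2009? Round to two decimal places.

39139.44

Nominal = Real × (Index/100) = 24647 × (158.8/100)
        = 24647 × 1.588 = 39139.4360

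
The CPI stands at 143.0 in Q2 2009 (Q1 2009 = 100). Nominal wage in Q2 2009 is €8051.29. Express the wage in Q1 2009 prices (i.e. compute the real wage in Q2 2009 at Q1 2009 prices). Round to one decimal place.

5630.3

Real = Nominal ÷ (Index/100) = 8051.29 ÷ (143.0/100)
     = 8051.29 ÷ 1.430 = 5630.2727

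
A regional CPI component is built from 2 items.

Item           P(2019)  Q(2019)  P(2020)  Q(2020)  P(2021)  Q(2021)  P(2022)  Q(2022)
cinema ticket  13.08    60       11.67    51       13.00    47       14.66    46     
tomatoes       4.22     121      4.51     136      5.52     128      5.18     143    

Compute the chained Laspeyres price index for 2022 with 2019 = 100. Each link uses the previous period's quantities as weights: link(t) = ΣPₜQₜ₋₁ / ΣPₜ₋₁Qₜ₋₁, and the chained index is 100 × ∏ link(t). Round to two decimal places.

115.45

Link 2019→2020:
ΣP(2020)Q(2019) = 11.67×60 + 4.51×121 = 700.2 + 545.71 = 1245.91
ΣP(2019)Q(2019) = 13.08×60 + 4.22×121 = 784.8 + 510.62 = 1295.42
link = 1245.91/1295.42 = 0.961781
Link 2020→2021:
ΣP(2021)Q(2020) = 13.00×51 + 5.52×136 = 663 + 750.72 = 1413.72
ΣP(2020)Q(2020) = 11.67×51 + 4.51×136 = 595.17 + 613.36 = 1208.53
link = 1413.72/1208.53 = 1.169785
Link 2021→2022:
ΣP(2022)Q(2021) = 14.66×47 + 5.18×128 = 689.02 + 663.04 = 1352.06
ΣP(2021)Q(2021) = 13.00×47 + 5.52×128 = 611 + 706.56 = 1317.56
link = 1352.06/1317.56 = 1.026185
Chained index = 100 × 0.961781 × 1.169785 × 1.026185 = 115.4536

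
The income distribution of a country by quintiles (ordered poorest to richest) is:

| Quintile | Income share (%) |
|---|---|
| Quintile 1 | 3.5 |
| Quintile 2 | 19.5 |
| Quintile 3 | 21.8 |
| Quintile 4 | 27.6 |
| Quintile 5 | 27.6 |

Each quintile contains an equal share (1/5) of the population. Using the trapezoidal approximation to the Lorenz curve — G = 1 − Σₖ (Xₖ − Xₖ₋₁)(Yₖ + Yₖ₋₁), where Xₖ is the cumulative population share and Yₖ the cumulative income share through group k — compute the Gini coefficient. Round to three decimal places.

0.225

Cumulative income shares Yₖ: 0.0350, 0.2300, 0.4480, 0.7240, 1.0000
Σ (Xₖ−Xₖ₋₁)(Yₖ+Yₖ₋₁) = (1/5)(0.0350+0.0000) + (1/5)(0.2300+0.0350) + (1/5)(0.4480+0.2300) + (1/5)(0.7240+0.4480) + (1/5)(1.0000+0.7240)
  = 0.0070 + 0.0530 + 0.1356 + 0.2344 + 0.3448 = 0.7748
G = 1 − 0.7748 = 0.2252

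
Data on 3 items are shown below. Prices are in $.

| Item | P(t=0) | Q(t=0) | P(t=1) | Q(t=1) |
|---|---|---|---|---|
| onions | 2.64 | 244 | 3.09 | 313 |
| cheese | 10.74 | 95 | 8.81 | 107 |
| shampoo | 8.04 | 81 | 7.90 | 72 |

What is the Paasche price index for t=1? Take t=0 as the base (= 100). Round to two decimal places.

97.03

Paasche price index uses current-period quantities as weights.
ΣP(t=1)·Q(t=1) = 3.09×313 + 8.81×107 + 7.90×72 = 967.17 + 942.67 + 568.8 = 2478.64
ΣP(t=0)·Q(t=1) = 2.64×313 + 10.74×107 + 8.04×72 = 826.32 + 1149.18 + 578.88 = 2554.38
Index = 2478.64 / 2554.38 × 100 = 97.0349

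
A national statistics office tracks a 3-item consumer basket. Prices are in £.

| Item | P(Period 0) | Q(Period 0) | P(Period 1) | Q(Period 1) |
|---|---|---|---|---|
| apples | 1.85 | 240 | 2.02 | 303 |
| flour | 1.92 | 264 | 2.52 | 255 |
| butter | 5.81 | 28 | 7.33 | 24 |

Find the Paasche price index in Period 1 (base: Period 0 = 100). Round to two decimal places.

120.26

Paasche price index uses current-period quantities as weights.
ΣP(Period 1)·Q(Period 1) = 2.02×303 + 2.52×255 + 7.33×24 = 612.06 + 642.6 + 175.92 = 1430.58
ΣP(Period 0)·Q(Period 1) = 1.85×303 + 1.92×255 + 5.81×24 = 560.55 + 489.6 + 139.44 = 1189.59
Index = 1430.58 / 1189.59 × 100 = 120.2582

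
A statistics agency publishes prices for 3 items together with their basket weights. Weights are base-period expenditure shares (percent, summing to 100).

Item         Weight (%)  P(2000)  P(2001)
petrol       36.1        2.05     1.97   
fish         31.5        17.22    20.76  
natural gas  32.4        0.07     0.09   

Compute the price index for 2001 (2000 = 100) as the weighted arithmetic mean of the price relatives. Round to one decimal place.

114.3

petrol: 36.1 × (1.97/2.05) = 36.1 × 0.960976 = 34.6912
fish: 31.5 × (20.76/17.22) = 31.5 × 1.205575 = 37.9756
natural gas: 32.4 × (0.09/0.07) = 32.4 × 1.285714 = 41.6571
Index = Σ wᵢ·(p₁ᵢ/p₀ᵢ) = 34.6912 + 37.9756 + 41.6571 = 114.3240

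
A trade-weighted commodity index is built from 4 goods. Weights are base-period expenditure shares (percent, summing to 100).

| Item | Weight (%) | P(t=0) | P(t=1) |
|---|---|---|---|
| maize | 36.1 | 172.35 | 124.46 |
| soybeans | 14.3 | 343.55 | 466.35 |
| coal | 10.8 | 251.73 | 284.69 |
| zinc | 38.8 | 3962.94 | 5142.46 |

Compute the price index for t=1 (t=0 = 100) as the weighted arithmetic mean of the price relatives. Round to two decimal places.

maize: 36.1 × (124.46/172.35) = 36.1 × 0.722135 = 26.0691
soybeans: 14.3 × (466.35/343.55) = 14.3 × 1.357444 = 19.4115
coal: 10.8 × (284.69/251.73) = 10.8 × 1.130934 = 12.2141
zinc: 38.8 × (5142.46/3962.94) = 38.8 × 1.297638 = 50.3483
Index = Σ wᵢ·(p₁ᵢ/p₀ᵢ) = 26.0691 + 19.4115 + 12.2141 + 50.3483 = 108.0430

108.04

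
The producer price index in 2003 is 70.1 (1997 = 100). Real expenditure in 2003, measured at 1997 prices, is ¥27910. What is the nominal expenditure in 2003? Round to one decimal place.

19564.9

Nominal = Real × (Index/100) = 27910 × (70.1/100)
        = 27910 × 0.701 = 19564.9100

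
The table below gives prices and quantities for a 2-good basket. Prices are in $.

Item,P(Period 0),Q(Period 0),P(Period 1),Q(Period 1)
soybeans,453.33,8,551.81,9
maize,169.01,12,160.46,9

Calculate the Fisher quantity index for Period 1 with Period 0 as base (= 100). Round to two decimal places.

100.08

Laspeyres component (base-period weights):
ΣP(Period 0)Q(Period 1) = 453.33×9 + 169.01×9 = 4079.97 + 1521.09 = 5601.06
ΣP(Period 0)Q(Period 0) = 453.33×8 + 169.01×12 = 3626.64 + 2028.12 = 5654.76
L = 5601.06 / 5654.76 × 100 = 99.0504
Paasche component (current-period weights):
ΣP(Period 1)Q(Period 1) = 551.81×9 + 160.46×9 = 4966.29 + 1444.14 = 6410.43
ΣP(Period 1)Q(Period 0) = 551.81×8 + 160.46×12 = 4414.48 + 1925.52 = 6340
P = 6410.43 / 6340 × 100 = 101.1109
Fisher = √(L × P) = √(99.0504 × 101.1109) = 100.0753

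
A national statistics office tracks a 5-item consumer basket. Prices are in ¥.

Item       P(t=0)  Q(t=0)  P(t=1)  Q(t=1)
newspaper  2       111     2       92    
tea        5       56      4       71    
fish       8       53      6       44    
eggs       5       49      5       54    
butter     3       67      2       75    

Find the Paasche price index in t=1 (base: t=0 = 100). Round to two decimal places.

83.12

Paasche price index uses current-period quantities as weights.
ΣP(t=1)·Q(t=1) = 2×92 + 4×71 + 6×44 + 5×54 + 2×75 = 184 + 284 + 264 + 270 + 150 = 1152
ΣP(t=0)·Q(t=1) = 2×92 + 5×71 + 8×44 + 5×54 + 3×75 = 184 + 355 + 352 + 270 + 225 = 1386
Index = 1152 / 1386 × 100 = 83.1169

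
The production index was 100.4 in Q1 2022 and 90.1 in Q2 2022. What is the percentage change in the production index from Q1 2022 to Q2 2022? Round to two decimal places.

Change = (90.1 − 100.4) / 100.4 × 100
       = -10.3 / 100.4 × 100 = -10.2590%

-10.26%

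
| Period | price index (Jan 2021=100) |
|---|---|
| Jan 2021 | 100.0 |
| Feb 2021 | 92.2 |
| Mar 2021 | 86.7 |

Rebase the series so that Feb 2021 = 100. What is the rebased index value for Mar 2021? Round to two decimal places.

94.03

Rebased(Mar 2021) = 86.7 / 92.2 × 100 = 94.0347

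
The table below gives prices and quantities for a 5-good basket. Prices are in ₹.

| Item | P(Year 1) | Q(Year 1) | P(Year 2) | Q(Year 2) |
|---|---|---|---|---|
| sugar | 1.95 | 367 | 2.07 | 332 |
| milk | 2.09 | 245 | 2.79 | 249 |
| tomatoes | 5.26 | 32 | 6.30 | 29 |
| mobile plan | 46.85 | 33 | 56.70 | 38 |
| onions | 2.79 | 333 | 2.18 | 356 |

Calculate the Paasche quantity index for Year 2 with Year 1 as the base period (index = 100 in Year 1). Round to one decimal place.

Paasche quantity index uses current-period prices as weights.
ΣP(Year 2)·Q(Year 2) = 2.07×332 + 2.79×249 + 6.30×29 + 56.70×38 + 2.18×356 = 687.24 + 694.71 + 182.7 + 2154.6 + 776.08 = 4495.33
ΣP(Year 2)·Q(Year 1) = 2.07×367 + 2.79×245 + 6.30×32 + 56.70×33 + 2.18×333 = 759.69 + 683.55 + 201.6 + 1871.1 + 725.94 = 4241.88
Index = 4495.33 / 4241.88 × 100 = 105.9749

106.0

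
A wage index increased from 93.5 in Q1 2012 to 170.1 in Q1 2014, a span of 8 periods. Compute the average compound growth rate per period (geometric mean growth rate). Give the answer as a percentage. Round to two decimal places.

7.77%

Growth factor = (170.1/93.5)^(1/8) = (1.819251)^(1/8) = 1.077672
Growth rate = 1.077672 − 1 = 0.077672 = 7.7672%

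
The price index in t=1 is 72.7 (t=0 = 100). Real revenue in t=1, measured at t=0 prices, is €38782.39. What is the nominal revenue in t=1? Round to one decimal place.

Nominal = Real × (Index/100) = 38782.39 × (72.7/100)
        = 38782.39 × 0.727 = 28194.7975

28194.8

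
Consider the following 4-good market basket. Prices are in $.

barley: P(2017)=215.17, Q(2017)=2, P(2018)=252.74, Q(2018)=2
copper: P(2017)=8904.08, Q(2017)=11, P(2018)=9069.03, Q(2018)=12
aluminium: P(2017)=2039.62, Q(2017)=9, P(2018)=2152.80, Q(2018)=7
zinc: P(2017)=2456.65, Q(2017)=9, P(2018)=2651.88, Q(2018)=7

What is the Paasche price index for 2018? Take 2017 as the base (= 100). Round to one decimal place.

103.0

Paasche price index uses current-period quantities as weights.
ΣP(2018)·Q(2018) = 252.74×2 + 9069.03×12 + 2152.80×7 + 2651.88×7 = 505.48 + 108828.36 + 15069.6 + 18563.16 = 142966.6
ΣP(2017)·Q(2018) = 215.17×2 + 8904.08×12 + 2039.62×7 + 2456.65×7 = 430.34 + 106848.96 + 14277.34 + 17196.55 = 138753.19
Index = 142966.6 / 138753.19 × 100 = 103.0366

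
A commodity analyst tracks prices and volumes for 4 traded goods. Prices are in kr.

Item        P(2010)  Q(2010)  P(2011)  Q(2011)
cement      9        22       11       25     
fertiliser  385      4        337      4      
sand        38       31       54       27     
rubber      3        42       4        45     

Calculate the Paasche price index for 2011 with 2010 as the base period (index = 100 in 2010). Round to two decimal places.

Paasche price index uses current-period quantities as weights.
ΣP(2011)·Q(2011) = 11×25 + 337×4 + 54×27 + 4×45 = 275 + 1348 + 1458 + 180 = 3261
ΣP(2010)·Q(2011) = 9×25 + 385×4 + 38×27 + 3×45 = 225 + 1540 + 1026 + 135 = 2926
Index = 3261 / 2926 × 100 = 111.4491

111.45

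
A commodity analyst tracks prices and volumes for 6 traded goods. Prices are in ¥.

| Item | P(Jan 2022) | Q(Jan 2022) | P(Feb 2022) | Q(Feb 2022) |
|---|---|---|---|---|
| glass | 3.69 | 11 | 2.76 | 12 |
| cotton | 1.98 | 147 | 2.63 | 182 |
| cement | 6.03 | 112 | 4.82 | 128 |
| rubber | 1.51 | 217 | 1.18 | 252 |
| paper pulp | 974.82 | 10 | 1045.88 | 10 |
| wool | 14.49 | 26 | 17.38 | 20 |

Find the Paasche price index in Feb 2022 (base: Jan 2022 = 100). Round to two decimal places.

Paasche price index uses current-period quantities as weights.
ΣP(Feb 2022)·Q(Feb 2022) = 2.76×12 + 2.63×182 + 4.82×128 + 1.18×252 + 1045.88×10 + 17.38×20 = 33.12 + 478.66 + 616.96 + 297.36 + 10458.8 + 347.6 = 12232.5
ΣP(Jan 2022)·Q(Feb 2022) = 3.69×12 + 1.98×182 + 6.03×128 + 1.51×252 + 974.82×10 + 14.49×20 = 44.28 + 360.36 + 771.84 + 380.52 + 9748.2 + 289.8 = 11595
Index = 12232.5 / 11595 × 100 = 105.4981

105.50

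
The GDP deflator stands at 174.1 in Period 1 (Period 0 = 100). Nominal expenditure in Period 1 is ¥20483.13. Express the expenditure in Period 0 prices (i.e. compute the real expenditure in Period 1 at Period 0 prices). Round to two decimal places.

11765.15

Real = Nominal ÷ (Index/100) = 20483.13 ÷ (174.1/100)
     = 20483.13 ÷ 1.741 = 11765.1522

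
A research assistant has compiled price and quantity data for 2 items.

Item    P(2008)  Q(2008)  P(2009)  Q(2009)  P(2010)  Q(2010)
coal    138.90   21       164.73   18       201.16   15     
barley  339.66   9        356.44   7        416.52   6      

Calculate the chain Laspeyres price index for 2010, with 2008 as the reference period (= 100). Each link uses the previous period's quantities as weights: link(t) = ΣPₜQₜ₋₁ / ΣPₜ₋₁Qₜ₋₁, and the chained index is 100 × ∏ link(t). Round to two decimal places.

Link 2008→2009:
ΣP(2009)Q(2008) = 164.73×21 + 356.44×9 = 3459.33 + 3207.96 = 6667.29
ΣP(2008)Q(2008) = 138.90×21 + 339.66×9 = 2916.9 + 3056.94 = 5973.84
link = 6667.29/5973.84 = 1.116081
Link 2009→2010:
ΣP(2010)Q(2009) = 201.16×18 + 416.52×7 = 3620.88 + 2915.64 = 6536.52
ΣP(2009)Q(2009) = 164.73×18 + 356.44×7 = 2965.14 + 2495.08 = 5460.22
link = 6536.52/5460.22 = 1.197117
Chained index = 100 × 1.116081 × 1.197117 = 133.6079

133.61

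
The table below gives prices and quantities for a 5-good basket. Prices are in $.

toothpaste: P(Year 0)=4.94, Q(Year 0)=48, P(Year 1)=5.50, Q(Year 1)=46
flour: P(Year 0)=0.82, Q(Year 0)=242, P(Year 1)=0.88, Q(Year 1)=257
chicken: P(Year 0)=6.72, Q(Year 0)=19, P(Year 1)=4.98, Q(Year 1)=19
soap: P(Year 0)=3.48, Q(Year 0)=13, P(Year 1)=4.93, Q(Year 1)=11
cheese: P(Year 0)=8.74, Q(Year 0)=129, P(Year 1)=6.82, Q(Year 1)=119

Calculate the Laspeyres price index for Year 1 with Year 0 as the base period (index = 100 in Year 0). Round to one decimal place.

Laspeyres price index uses base-period quantities as weights.
ΣP(Year 1)·Q(Year 0) = 5.50×48 + 0.88×242 + 4.98×19 + 4.93×13 + 6.82×129 = 264 + 212.96 + 94.62 + 64.09 + 879.78 = 1515.45
ΣP(Year 0)·Q(Year 0) = 4.94×48 + 0.82×242 + 6.72×19 + 3.48×13 + 8.74×129 = 237.12 + 198.44 + 127.68 + 45.24 + 1127.46 = 1735.94
Index = 1515.45 / 1735.94 × 100 = 87.2985

87.3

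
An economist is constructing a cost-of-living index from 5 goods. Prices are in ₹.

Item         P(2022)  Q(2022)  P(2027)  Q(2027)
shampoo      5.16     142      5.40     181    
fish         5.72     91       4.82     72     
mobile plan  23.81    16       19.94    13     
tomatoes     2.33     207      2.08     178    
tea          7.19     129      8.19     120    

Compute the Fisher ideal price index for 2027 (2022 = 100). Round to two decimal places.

Laspeyres component (base-period weights):
ΣP(2027)Q(2022) = 5.40×142 + 4.82×91 + 19.94×16 + 2.08×207 + 8.19×129 = 766.8 + 438.62 + 319.04 + 430.56 + 1056.51 = 3011.53
ΣP(2022)Q(2022) = 5.16×142 + 5.72×91 + 23.81×16 + 2.33×207 + 7.19×129 = 732.72 + 520.52 + 380.96 + 482.31 + 927.51 = 3044.02
L = 3011.53 / 3044.02 × 100 = 98.9327
Paasche component (current-period weights):
ΣP(2027)Q(2027) = 5.40×181 + 4.82×72 + 19.94×13 + 2.08×178 + 8.19×120 = 977.4 + 347.04 + 259.22 + 370.24 + 982.8 = 2936.7
ΣP(2022)Q(2027) = 5.16×181 + 5.72×72 + 23.81×13 + 2.33×178 + 7.19×120 = 933.96 + 411.84 + 309.53 + 414.74 + 862.8 = 2932.87
P = 2936.7 / 2932.87 × 100 = 100.1306
Fisher = √(L × P) = √(98.9327 × 100.1306) = 99.5298

99.53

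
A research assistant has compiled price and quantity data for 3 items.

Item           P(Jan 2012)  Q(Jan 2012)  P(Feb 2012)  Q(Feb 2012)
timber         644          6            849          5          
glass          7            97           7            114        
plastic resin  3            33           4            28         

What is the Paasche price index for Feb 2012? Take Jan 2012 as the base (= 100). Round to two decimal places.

Paasche price index uses current-period quantities as weights.
ΣP(Feb 2012)·Q(Feb 2012) = 849×5 + 7×114 + 4×28 = 4245 + 798 + 112 = 5155
ΣP(Jan 2012)·Q(Feb 2012) = 644×5 + 7×114 + 3×28 = 3220 + 798 + 84 = 4102
Index = 5155 / 4102 × 100 = 125.6704

125.67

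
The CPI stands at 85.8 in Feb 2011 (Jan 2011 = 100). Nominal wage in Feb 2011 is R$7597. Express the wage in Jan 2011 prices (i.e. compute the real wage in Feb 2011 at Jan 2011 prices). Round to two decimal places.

Real = Nominal ÷ (Index/100) = 7597 ÷ (85.8/100)
     = 7597 ÷ 0.858 = 8854.3124

8854.31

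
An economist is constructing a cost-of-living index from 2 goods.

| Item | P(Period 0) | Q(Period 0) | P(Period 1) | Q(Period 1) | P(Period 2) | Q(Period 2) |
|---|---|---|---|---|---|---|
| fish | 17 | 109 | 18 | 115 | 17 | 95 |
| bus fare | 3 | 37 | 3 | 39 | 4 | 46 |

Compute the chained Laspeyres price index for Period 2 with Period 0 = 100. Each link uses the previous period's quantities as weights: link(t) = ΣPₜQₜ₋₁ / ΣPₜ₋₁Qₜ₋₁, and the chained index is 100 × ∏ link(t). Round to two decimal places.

101.88

Link Period 0→Period 1:
ΣP(Period 1)Q(Period 0) = 18×109 + 3×37 = 1962 + 111 = 2073
ΣP(Period 0)Q(Period 0) = 17×109 + 3×37 = 1853 + 111 = 1964
link = 2073/1964 = 1.055499
Link Period 1→Period 2:
ΣP(Period 2)Q(Period 1) = 17×115 + 4×39 = 1955 + 156 = 2111
ΣP(Period 1)Q(Period 1) = 18×115 + 3×39 = 2070 + 117 = 2187
link = 2111/2187 = 0.965249
Chained index = 100 × 1.055499 × 0.965249 = 101.8820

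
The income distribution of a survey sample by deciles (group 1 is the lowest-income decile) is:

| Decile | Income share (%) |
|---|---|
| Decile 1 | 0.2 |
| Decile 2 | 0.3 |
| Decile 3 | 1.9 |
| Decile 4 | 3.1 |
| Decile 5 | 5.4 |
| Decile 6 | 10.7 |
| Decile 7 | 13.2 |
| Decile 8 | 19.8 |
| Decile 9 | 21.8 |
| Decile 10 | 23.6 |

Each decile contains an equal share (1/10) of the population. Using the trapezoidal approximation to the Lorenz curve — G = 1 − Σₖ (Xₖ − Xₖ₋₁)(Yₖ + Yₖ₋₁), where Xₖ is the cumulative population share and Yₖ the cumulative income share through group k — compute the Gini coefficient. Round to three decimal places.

Cumulative income shares Yₖ: 0.0020, 0.0050, 0.0240, 0.0550, 0.1090, 0.2160, 0.3480, 0.5460, 0.7640, 1.0000
Σ (Xₖ−Xₖ₋₁)(Yₖ+Yₖ₋₁) = (1/10)(0.0020+0.0000) + (1/10)(0.0050+0.0020) + (1/10)(0.0240+0.0050) + (1/10)(0.0550+0.0240) + (1/10)(0.1090+0.0550) + (1/10)(0.2160+0.1090) + (1/10)(0.3480+0.2160) + (1/10)(0.5460+0.3480) + (1/10)(0.7640+0.5460) + (1/10)(1.0000+0.7640)
  = 0.0002 + 0.0007 + 0.0029 + 0.0079 + 0.0164 + 0.0325 + 0.0564 + 0.0894 + 0.1310 + 0.1764 = 0.5138
G = 1 − 0.5138 = 0.4862

0.486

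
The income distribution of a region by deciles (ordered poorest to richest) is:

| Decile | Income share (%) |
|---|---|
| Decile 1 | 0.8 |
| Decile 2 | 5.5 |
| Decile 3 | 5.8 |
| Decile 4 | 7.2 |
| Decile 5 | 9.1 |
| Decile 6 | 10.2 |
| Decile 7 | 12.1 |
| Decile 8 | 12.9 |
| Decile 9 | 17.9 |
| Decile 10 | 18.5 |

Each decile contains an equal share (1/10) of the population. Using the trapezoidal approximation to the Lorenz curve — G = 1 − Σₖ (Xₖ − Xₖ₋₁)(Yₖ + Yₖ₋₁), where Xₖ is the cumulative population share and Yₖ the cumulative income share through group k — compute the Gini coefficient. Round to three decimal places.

0.297

Cumulative income shares Yₖ: 0.0080, 0.0630, 0.1210, 0.1930, 0.2840, 0.3860, 0.5070, 0.6360, 0.8150, 1.0000
Σ (Xₖ−Xₖ₋₁)(Yₖ+Yₖ₋₁) = (1/10)(0.0080+0.0000) + (1/10)(0.0630+0.0080) + (1/10)(0.1210+0.0630) + (1/10)(0.1930+0.1210) + (1/10)(0.2840+0.1930) + (1/10)(0.3860+0.2840) + (1/10)(0.5070+0.3860) + (1/10)(0.6360+0.5070) + (1/10)(0.8150+0.6360) + (1/10)(1.0000+0.8150)
  = 0.0008 + 0.0071 + 0.0184 + 0.0314 + 0.0477 + 0.0670 + 0.0893 + 0.1143 + 0.1451 + 0.1815 = 0.7026
G = 1 − 0.7026 = 0.2974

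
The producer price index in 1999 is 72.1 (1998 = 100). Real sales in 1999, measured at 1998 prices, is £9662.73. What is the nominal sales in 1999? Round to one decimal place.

6966.8

Nominal = Real × (Index/100) = 9662.73 × (72.1/100)
        = 9662.73 × 0.721 = 6966.8283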